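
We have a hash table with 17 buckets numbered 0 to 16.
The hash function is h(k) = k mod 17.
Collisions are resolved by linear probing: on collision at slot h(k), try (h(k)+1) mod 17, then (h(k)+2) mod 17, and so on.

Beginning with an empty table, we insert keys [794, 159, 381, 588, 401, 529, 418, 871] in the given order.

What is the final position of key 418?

794 hashes to 12; slot 12 is free → place at 12.
159 hashes to 6; slot 6 is free → place at 6.
381 hashes to 7; slot 7 is free → place at 7.
588 hashes to 10; slot 10 is free → place at 10.
401 hashes to 10; 10 taken → place at 11.
529 hashes to 2; slot 2 is free → place at 2.
418 hashes to 10; 10,11,12 taken → place at 13.
871 hashes to 4; slot 4 is free → place at 4.
Table: [—, —, 529, —, 871, —, 159, 381, —, —, 588, 401, 794, 418, —, —, —]

13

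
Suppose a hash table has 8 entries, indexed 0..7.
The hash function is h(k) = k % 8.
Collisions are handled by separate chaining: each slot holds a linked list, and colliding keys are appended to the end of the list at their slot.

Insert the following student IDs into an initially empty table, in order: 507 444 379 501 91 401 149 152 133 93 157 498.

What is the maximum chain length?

5

Insert 507: h=3, bucket 3 empty → new chain.
Insert 444: h=4, bucket 4 empty → new chain.
Insert 379: h=3, bucket 3 nonempty → append to chain.
Insert 501: h=5, bucket 5 empty → new chain.
Insert 91: h=3, bucket 3 nonempty → append to chain.
Insert 401: h=1, bucket 1 empty → new chain.
Insert 149: h=5, bucket 5 nonempty → append to chain.
Insert 152: h=0, bucket 0 empty → new chain.
Insert 133: h=5, bucket 5 nonempty → append to chain.
Insert 93: h=5, bucket 5 nonempty → append to chain.
Insert 157: h=5, bucket 5 nonempty → append to chain.
Insert 498: h=2, bucket 2 empty → new chain.
Final buckets:
0: 152
1: 401
2: 498
3: 507 -> 379 -> 91
4: 444
5: 501 -> 149 -> 133 -> 93 -> 157
6: —
7: —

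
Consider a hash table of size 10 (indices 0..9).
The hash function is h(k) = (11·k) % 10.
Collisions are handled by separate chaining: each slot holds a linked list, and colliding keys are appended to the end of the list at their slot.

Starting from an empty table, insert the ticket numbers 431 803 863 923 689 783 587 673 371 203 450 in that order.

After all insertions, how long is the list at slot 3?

431 → bucket 1
803 → bucket 3
863 → bucket 3 (collision)
923 → bucket 3 (collision)
689 → bucket 9
783 → bucket 3 (collision)
587 → bucket 7
673 → bucket 3 (collision)
371 → bucket 1 (collision)
203 → bucket 3 (collision)
450 → bucket 0
Final buckets:
0: 450
1: 431 -> 371
2: .
3: 803 -> 863 -> 923 -> 783 -> 673 -> 203
4: .
5: .
6: .
7: 587
8: .
9: 689

6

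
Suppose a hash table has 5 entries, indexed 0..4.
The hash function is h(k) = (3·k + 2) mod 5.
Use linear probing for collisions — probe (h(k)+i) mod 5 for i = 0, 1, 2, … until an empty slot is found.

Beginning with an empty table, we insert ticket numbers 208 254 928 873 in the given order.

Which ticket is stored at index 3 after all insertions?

873

208 hashes to 1; slot 1 is free -> place at 1.
254 hashes to 4; slot 4 is free -> place at 4.
928 hashes to 1; 1 taken -> place at 2.
873 hashes to 1; 1,2 taken -> place at 3.
Table: [—, 208, 928, 873, 254]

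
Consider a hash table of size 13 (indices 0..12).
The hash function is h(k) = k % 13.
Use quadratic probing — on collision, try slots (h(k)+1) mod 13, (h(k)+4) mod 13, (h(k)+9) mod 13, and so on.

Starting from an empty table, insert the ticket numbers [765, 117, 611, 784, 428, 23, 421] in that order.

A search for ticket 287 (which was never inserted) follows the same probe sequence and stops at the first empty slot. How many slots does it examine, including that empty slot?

Insert 765: h=11, slot 11 empty => index 11.
Insert 117: h=0, slot 0 empty => index 0.
Insert 611: h=0, slot 0 occupied => index 1.
Insert 784: h=4, slot 4 empty => index 4.
Insert 428: h=12, slot 12 empty => index 12.
Insert 23: h=10, slot 10 empty => index 10.
Insert 421: h=5, slot 5 empty => index 5.
Table: [117, 611, —, —, 784, 421, —, —, —, —, 23, 765, 428]
Lookup 287: h=1, probe 1,2 → slot 2 empty, not found.

2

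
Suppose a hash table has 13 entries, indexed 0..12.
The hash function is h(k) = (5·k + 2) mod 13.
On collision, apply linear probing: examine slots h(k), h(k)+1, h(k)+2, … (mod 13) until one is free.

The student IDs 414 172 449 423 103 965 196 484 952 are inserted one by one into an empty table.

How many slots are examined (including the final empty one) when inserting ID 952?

6

Insert 414: h=5, slot 5 empty → index 5.
Insert 172: h=4, slot 4 empty → index 4.
Insert 449: h=11, slot 11 empty → index 11.
Insert 423: h=11, slot 11 occupied → index 12.
Insert 103: h=10, slot 10 empty → index 10.
Insert 965: h=4, slots 4,5 occupied → index 6.
Insert 196: h=7, slot 7 empty → index 7.
Insert 484: h=4, slots 4,5,6,7 occupied → index 8.
Insert 952: h=4, slots 4,5,6,7,8 occupied → index 9.
Table: [—, —, —, —, 172, 414, 965, 196, 484, 952, 103, 449, 423]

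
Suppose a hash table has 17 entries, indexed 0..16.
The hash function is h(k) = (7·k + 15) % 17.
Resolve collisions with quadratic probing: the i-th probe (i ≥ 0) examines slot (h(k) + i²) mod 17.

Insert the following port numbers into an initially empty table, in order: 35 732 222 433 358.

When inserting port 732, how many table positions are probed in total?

Insert 35: h=5, slot 5 empty => index 5.
Insert 732: h=5, slot 5 occupied => index 6.
Insert 222: h=5, slots 5,6 occupied => index 9.
Insert 433: h=3, slot 3 empty => index 3.
Insert 358: h=5, slots 5,6,9 occupied => index 14.
Table: [-, -, -, 433, -, 35, 732, -, -, 222, -, -, -, -, 358, -, -]

2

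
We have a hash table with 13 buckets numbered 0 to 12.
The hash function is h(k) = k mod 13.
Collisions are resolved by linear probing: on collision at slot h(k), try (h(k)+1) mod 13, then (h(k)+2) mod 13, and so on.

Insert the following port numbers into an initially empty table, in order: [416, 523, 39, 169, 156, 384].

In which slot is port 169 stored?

2

416: h=0 → slot 0
523: h=3 → slot 3
39: h=0, probe 0,1 → slot 1
169: h=0, probe 0,1,2 → slot 2
156: h=0, probe 0,1,2,3,4 → slot 4
384: h=7 → slot 7
Table: [416, 39, 169, 523, 156, ., ., 384, ., ., ., ., .]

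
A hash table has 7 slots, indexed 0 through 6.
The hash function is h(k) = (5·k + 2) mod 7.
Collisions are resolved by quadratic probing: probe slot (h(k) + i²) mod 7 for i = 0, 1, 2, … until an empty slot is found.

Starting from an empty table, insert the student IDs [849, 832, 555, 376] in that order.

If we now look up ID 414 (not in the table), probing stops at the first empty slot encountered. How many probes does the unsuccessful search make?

849: h=5 => slot 5
832: h=4 => slot 4
555: h=5, probe 5,6 => slot 6
376: h=6, probe 6,0 => slot 0
Table: [376, ., ., ., 832, 849, 555]
Lookup 414: h=0, probe 0,1 → slot 1 empty, not found.

2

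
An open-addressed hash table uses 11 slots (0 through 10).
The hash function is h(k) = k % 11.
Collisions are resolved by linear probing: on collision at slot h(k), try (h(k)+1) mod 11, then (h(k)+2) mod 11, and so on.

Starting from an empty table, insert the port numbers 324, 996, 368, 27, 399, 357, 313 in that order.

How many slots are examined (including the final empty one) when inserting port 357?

Insert 324: h=5, slot 5 empty → index 5.
Insert 996: h=6, slot 6 empty → index 6.
Insert 368: h=5, slots 5,6 occupied → index 7.
Insert 27: h=5, slots 5,6,7 occupied → index 8.
Insert 399: h=3, slot 3 empty → index 3.
Insert 357: h=5, slots 5,6,7,8 occupied → index 9.
Insert 313: h=5, slots 5,6,7,8,9 occupied → index 10.
Table: [-, -, -, 399, -, 324, 996, 368, 27, 357, 313]

5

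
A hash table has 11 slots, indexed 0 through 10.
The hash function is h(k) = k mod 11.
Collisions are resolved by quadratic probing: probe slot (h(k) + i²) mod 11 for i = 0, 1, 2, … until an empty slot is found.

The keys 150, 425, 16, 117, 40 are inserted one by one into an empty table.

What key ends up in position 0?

150: h=7 -> slot 7
425: h=7, probe 7,8 -> slot 8
16: h=5 -> slot 5
117: h=7, probe 7,8,0 -> slot 0
40: h=7, probe 7,8,0,5,1 -> slot 1
Table: [117, 40, -, -, -, 16, -, 150, 425, -, -]

117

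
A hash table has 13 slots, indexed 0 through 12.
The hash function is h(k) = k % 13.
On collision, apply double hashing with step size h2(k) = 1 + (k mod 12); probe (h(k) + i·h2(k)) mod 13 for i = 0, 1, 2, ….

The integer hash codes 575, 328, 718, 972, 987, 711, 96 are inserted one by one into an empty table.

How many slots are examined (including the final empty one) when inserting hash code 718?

2

Insert 575: h=3, slot 3 empty => index 3.
Insert 328: h=3, h2=5, slot 3 occupied => index 8.
Insert 718: h=3, h2=11, slot 3 occupied => index 1.
Insert 972: h=10, slot 10 empty => index 10.
Insert 987: h=12, slot 12 empty => index 12.
Insert 711: h=9, slot 9 empty => index 9.
Insert 96: h=5, slot 5 empty => index 5.
Table: [-, 718, -, 575, -, 96, -, -, 328, 711, 972, -, 987]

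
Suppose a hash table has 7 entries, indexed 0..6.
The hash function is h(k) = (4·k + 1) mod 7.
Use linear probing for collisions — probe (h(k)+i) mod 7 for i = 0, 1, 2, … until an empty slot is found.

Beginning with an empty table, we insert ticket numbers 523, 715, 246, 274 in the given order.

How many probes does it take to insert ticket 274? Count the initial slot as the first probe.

523 hashes to 0; slot 0 is free => place at 0.
715 hashes to 5; slot 5 is free => place at 5.
246 hashes to 5; 5 taken => place at 6.
274 hashes to 5; 5,6,0 taken => place at 1.
Table: [523, 274, _, _, _, 715, 246]

4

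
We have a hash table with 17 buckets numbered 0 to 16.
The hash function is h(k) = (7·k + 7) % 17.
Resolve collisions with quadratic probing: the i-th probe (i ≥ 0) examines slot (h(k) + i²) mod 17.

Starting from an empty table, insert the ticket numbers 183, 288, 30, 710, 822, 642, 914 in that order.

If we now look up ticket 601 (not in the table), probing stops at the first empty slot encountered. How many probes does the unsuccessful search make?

Insert 183: h=13, slot 13 empty => index 13.
Insert 288: h=0, slot 0 empty => index 0.
Insert 30: h=13, slot 13 occupied => index 14.
Insert 710: h=13, slots 13,14,0 occupied => index 5.
Insert 822: h=15, slot 15 empty => index 15.
Insert 642: h=13, slots 13,14,0,5 occupied => index 12.
Insert 914: h=13, slots 13,14,0,5,12 occupied => index 4.
Table: [288, _, _, _, 914, 710, _, _, _, _, _, _, 642, 183, 30, 822, _]
Lookup 601: h=15, probe 15,16 → slot 16 empty, not found.

2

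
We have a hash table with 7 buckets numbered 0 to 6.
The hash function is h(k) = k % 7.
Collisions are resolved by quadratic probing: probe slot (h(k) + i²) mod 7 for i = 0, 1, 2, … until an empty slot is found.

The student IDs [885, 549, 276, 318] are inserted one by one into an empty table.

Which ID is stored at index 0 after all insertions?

885: h=3 → slot 3
549: h=3, probe 3,4 → slot 4
276: h=3, probe 3,4,0 → slot 0
318: h=3, probe 3,4,0,5 → slot 5
Table: [276, ., ., 885, 549, 318, .]

276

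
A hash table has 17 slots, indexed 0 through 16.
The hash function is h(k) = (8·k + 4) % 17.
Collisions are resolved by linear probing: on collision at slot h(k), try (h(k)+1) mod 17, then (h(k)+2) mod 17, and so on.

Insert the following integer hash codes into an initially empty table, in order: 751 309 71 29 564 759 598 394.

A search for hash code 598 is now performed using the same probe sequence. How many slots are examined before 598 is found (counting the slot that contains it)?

6

751 hashes to 11; slot 11 is free → place at 11.
309 hashes to 11; 11 taken → place at 12.
71 hashes to 11; 11,12 taken → place at 13.
29 hashes to 15; slot 15 is free → place at 15.
564 hashes to 11; 11,12,13 taken → place at 14.
759 hashes to 7; slot 7 is free → place at 7.
598 hashes to 11; 11,12,13,14,15 taken → place at 16.
394 hashes to 11; 11,12,13,14,15,16 taken → place at 0.
Table: [394, —, —, —, —, —, —, 759, —, —, —, 751, 309, 71, 564, 29, 598]
Lookup 598: h=11, probe 11,12,13,14,15,16 → found at 16.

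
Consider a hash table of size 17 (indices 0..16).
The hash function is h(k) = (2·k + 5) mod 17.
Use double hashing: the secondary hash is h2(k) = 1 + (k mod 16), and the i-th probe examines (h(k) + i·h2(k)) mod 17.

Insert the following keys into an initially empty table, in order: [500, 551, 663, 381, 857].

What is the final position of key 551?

10

Insert 500: h=2, slot 2 empty -> index 2.
Insert 551: h=2, h2=8, slot 2 occupied -> index 10.
Insert 663: h=5, slot 5 empty -> index 5.
Insert 381: h=2, h2=14, slot 2 occupied -> index 16.
Insert 857: h=2, h2=10, slot 2 occupied -> index 12.
Table: [∅, ∅, 500, ∅, ∅, 663, ∅, ∅, ∅, ∅, 551, ∅, 857, ∅, ∅, ∅, 381]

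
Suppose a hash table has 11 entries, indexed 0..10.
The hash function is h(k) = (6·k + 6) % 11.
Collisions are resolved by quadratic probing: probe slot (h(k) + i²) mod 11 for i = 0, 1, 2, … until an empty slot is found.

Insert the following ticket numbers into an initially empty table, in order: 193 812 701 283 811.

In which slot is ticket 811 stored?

3

Insert 193: h=9, slot 9 empty -> index 9.
Insert 812: h=5, slot 5 empty -> index 5.
Insert 701: h=10, slot 10 empty -> index 10.
Insert 283: h=10, slot 10 occupied -> index 0.
Insert 811: h=10, slots 10,0 occupied -> index 3.
Table: [283, ., ., 811, ., 812, ., ., ., 193, 701]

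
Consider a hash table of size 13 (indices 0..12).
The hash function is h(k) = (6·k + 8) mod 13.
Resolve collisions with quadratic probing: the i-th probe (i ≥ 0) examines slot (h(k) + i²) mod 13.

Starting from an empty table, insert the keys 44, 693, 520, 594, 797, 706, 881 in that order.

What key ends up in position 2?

706

Insert 44: h=12, slot 12 empty => index 12.
Insert 693: h=6, slot 6 empty => index 6.
Insert 520: h=8, slot 8 empty => index 8.
Insert 594: h=10, slot 10 empty => index 10.
Insert 797: h=6, slot 6 occupied => index 7.
Insert 706: h=6, slots 6,7,10 occupied => index 2.
Insert 881: h=3, slot 3 empty => index 3.
Table: [∅, ∅, 706, 881, ∅, ∅, 693, 797, 520, ∅, 594, ∅, 44]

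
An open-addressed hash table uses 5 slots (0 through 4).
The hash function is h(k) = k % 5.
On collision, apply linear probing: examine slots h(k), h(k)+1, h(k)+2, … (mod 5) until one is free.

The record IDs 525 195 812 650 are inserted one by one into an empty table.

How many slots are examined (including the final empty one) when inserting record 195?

2

525: h=0 -> slot 0
195: h=0, probe 0,1 -> slot 1
812: h=2 -> slot 2
650: h=0, probe 0,1,2,3 -> slot 3
Table: [525, 195, 812, 650, ∅]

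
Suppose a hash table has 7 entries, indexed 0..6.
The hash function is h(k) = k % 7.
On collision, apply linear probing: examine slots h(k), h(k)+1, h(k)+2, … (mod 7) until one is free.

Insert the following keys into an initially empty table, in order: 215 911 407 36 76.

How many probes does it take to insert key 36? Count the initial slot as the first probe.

Insert 215: h=5, slot 5 empty => index 5.
Insert 911: h=1, slot 1 empty => index 1.
Insert 407: h=1, slot 1 occupied => index 2.
Insert 36: h=1, slots 1,2 occupied => index 3.
Insert 76: h=6, slot 6 empty => index 6.
Table: [∅, 911, 407, 36, ∅, 215, 76]

3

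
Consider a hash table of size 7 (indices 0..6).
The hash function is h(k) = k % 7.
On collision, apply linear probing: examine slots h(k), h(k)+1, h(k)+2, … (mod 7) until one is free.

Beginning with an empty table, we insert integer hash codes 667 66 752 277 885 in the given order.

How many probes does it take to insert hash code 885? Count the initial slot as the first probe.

667: h=2 => slot 2
66: h=3 => slot 3
752: h=3, probe 3,4 => slot 4
277: h=4, probe 4,5 => slot 5
885: h=3, probe 3,4,5,6 => slot 6
Table: [., ., 667, 66, 752, 277, 885]

4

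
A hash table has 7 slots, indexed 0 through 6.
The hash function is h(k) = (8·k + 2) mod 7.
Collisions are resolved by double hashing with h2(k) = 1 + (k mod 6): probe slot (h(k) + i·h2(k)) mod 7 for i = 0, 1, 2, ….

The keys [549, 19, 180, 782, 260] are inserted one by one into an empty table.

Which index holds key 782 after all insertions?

549 hashes to 5; slot 5 is free -> place at 5.
19 hashes to 0; slot 0 is free -> place at 0.
180 hashes to 0, h2=1; 0 taken -> place at 1.
782 hashes to 0, h2=3; 0 taken -> place at 3.
260 hashes to 3, h2=3; 3 taken -> place at 6.
Table: [19, 180, _, 782, _, 549, 260]

3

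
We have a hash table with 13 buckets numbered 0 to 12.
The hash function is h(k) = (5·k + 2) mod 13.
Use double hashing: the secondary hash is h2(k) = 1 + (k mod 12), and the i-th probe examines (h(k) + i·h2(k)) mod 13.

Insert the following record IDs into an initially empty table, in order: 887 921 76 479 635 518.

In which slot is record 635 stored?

887: h=4 => slot 4
921: h=5 => slot 5
76: h=5, h2=5, probe 5,10 => slot 10
479: h=5, h2=12, probe 5,4,3 => slot 3
635: h=5, h2=12, probe 5,4,3,2 => slot 2
518: h=5, h2=3, probe 5,8 => slot 8
Table: [_, _, 635, 479, 887, 921, _, _, 518, _, 76, _, _]

2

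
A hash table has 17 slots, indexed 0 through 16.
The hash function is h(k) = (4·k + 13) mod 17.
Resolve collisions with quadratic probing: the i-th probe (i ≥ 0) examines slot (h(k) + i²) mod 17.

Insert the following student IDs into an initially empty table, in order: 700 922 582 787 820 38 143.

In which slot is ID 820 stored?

4

Insert 700: h=8, slot 8 empty -> index 8.
Insert 922: h=12, slot 12 empty -> index 12.
Insert 582: h=12, slot 12 occupied -> index 13.
Insert 787: h=16, slot 16 empty -> index 16.
Insert 820: h=12, slots 12,13,16 occupied -> index 4.
Insert 38: h=12, slots 12,13,16,4 occupied -> index 11.
Insert 143: h=7, slot 7 empty -> index 7.
Table: [—, —, —, —, 820, —, —, 143, 700, —, —, 38, 922, 582, —, —, 787]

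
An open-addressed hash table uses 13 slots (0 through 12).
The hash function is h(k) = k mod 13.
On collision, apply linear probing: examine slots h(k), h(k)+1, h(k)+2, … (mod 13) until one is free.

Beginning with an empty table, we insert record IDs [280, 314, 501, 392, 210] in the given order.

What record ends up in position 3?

280: h=7 -> slot 7
314: h=2 -> slot 2
501: h=7, probe 7,8 -> slot 8
392: h=2, probe 2,3 -> slot 3
210: h=2, probe 2,3,4 -> slot 4
Table: [—, —, 314, 392, 210, —, —, 280, 501, —, —, —, —]

392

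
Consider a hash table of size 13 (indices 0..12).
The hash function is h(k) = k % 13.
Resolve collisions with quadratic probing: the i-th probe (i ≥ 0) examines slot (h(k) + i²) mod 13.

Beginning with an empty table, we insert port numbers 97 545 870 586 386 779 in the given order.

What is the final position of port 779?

97: h=6 => slot 6
545: h=12 => slot 12
870: h=12, probe 12,0 => slot 0
586: h=1 => slot 1
386: h=9 => slot 9
779: h=12, probe 12,0,3 => slot 3
Table: [870, 586, —, 779, —, —, 97, —, —, 386, —, —, 545]

3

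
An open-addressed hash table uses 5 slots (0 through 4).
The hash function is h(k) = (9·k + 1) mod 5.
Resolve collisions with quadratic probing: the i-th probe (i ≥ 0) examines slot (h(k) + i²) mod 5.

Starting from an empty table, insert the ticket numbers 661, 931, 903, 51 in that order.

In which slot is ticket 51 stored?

4

661: h=0 -> slot 0
931: h=0, probe 0,1 -> slot 1
903: h=3 -> slot 3
51: h=0, probe 0,1,4 -> slot 4
Table: [661, 931, ., 903, 51]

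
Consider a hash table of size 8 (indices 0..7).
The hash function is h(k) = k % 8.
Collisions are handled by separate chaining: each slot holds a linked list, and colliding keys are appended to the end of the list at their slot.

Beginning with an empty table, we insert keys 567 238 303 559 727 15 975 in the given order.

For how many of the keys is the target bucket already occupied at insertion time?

567 -> bucket 7
238 -> bucket 6
303 -> bucket 7 (collision)
559 -> bucket 7 (collision)
727 -> bucket 7 (collision)
15 -> bucket 7 (collision)
975 -> bucket 7 (collision)
Final buckets:
0: _
1: _
2: _
3: _
4: _
5: _
6: 238
7: 567 -> 303 -> 559 -> 727 -> 15 -> 975

5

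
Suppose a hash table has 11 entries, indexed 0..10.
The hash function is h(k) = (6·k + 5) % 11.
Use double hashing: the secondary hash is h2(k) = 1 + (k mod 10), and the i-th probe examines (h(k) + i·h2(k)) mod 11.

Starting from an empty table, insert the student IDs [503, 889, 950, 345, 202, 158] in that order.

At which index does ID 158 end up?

5

503: h=9 → slot 9
889: h=4 → slot 4
950: h=7 → slot 7
345: h=7, h2=6, probe 7,2 → slot 2
202: h=7, h2=3, probe 7,10 → slot 10
158: h=7, h2=9, probe 7,5 → slot 5
Table: [∅, ∅, 345, ∅, 889, 158, ∅, 950, ∅, 503, 202]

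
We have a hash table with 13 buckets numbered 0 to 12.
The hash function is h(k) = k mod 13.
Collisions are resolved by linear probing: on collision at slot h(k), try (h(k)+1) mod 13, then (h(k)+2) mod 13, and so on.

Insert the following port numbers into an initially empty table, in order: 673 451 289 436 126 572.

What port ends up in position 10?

673

Insert 673: h=10, slot 10 empty -> index 10.
Insert 451: h=9, slot 9 empty -> index 9.
Insert 289: h=3, slot 3 empty -> index 3.
Insert 436: h=7, slot 7 empty -> index 7.
Insert 126: h=9, slots 9,10 occupied -> index 11.
Insert 572: h=0, slot 0 empty -> index 0.
Table: [572, ., ., 289, ., ., ., 436, ., 451, 673, 126, .]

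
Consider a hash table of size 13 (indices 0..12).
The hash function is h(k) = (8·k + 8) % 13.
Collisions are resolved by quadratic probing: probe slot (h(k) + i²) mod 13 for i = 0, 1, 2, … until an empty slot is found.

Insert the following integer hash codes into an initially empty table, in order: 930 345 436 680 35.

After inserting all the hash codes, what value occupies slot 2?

35

930: h=12 -> slot 12
345: h=12, probe 12,0 -> slot 0
436: h=12, probe 12,0,3 -> slot 3
680: h=1 -> slot 1
35: h=2 -> slot 2
Table: [345, 680, 35, 436, —, —, —, —, —, —, —, —, 930]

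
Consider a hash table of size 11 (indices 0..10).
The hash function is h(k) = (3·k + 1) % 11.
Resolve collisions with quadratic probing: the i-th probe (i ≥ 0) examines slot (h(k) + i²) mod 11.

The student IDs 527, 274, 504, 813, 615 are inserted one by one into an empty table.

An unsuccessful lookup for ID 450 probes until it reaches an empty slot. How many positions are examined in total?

5

527 hashes to 9; slot 9 is free => place at 9.
274 hashes to 9; 9 taken => place at 10.
504 hashes to 6; slot 6 is free => place at 6.
813 hashes to 9; 9,10 taken => place at 2.
615 hashes to 9; 9,10,2 taken => place at 7.
Table: [_, _, 813, _, _, _, 504, 615, _, 527, 274]
Lookup 450: h=9, probe 9,10,2,7,3 → slot 3 empty, not found.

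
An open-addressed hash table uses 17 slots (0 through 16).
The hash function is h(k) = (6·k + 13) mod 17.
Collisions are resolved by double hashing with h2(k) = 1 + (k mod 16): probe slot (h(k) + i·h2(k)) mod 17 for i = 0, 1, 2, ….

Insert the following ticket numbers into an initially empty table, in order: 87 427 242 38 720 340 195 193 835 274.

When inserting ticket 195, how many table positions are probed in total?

2

Insert 87: h=8, slot 8 empty => index 8.
Insert 427: h=8, h2=12, slot 8 occupied => index 3.
Insert 242: h=3, h2=3, slot 3 occupied => index 6.
Insert 38: h=3, h2=7, slot 3 occupied => index 10.
Insert 720: h=15, slot 15 empty => index 15.
Insert 340: h=13, slot 13 empty => index 13.
Insert 195: h=10, h2=4, slot 10 occupied => index 14.
Insert 193: h=15, h2=2, slot 15 occupied => index 0.
Insert 835: h=8, h2=4, slot 8 occupied => index 12.
Insert 274: h=8, h2=3, slot 8 occupied => index 11.
Table: [193, _, _, 427, _, _, 242, _, 87, _, 38, 274, 835, 340, 195, 720, _]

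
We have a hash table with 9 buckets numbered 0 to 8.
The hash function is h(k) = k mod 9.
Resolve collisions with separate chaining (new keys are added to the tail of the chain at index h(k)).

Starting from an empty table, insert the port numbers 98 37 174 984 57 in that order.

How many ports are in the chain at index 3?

3

98 → bucket 8
37 → bucket 1
174 → bucket 3
984 → bucket 3 (collision)
57 → bucket 3 (collision)
Final buckets:
0: -
1: 37
2: -
3: 174 -> 984 -> 57
4: -
5: -
6: -
7: -
8: 98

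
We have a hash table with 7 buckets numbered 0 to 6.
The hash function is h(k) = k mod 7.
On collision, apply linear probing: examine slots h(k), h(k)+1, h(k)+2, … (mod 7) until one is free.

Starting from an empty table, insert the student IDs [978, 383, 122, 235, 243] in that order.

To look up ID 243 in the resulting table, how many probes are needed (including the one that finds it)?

978 hashes to 5; slot 5 is free -> place at 5.
383 hashes to 5; 5 taken -> place at 6.
122 hashes to 3; slot 3 is free -> place at 3.
235 hashes to 4; slot 4 is free -> place at 4.
243 hashes to 5; 5,6 taken -> place at 0.
Table: [243, ., ., 122, 235, 978, 383]
Lookup 243: h=5, probe 5,6,0 → found at 0.

3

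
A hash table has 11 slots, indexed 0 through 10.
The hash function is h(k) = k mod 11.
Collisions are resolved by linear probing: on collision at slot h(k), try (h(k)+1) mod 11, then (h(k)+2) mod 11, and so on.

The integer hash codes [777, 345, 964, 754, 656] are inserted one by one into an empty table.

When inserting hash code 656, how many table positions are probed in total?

777: h=7 -> slot 7
345: h=4 -> slot 4
964: h=7, probe 7,8 -> slot 8
754: h=6 -> slot 6
656: h=7, probe 7,8,9 -> slot 9
Table: [∅, ∅, ∅, ∅, 345, ∅, 754, 777, 964, 656, ∅]

3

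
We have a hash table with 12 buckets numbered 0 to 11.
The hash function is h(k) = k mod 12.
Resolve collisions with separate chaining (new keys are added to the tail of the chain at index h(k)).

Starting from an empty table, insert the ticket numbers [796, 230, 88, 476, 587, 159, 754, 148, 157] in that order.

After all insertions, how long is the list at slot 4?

Insert 796: h=4, bucket 4 empty -> new chain.
Insert 230: h=2, bucket 2 empty -> new chain.
Insert 88: h=4, bucket 4 nonempty -> append to chain.
Insert 476: h=8, bucket 8 empty -> new chain.
Insert 587: h=11, bucket 11 empty -> new chain.
Insert 159: h=3, bucket 3 empty -> new chain.
Insert 754: h=10, bucket 10 empty -> new chain.
Insert 148: h=4, bucket 4 nonempty -> append to chain.
Insert 157: h=1, bucket 1 empty -> new chain.
Final buckets:
0: -
1: 157
2: 230
3: 159
4: 796 -> 88 -> 148
5: -
6: -
7: -
8: 476
9: -
10: 754
11: 587

3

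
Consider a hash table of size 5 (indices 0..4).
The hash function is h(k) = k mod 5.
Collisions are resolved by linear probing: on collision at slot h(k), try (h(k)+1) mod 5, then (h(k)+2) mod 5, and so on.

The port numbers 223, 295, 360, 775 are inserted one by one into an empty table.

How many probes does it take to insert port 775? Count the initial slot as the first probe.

Insert 223: h=3, slot 3 empty => index 3.
Insert 295: h=0, slot 0 empty => index 0.
Insert 360: h=0, slot 0 occupied => index 1.
Insert 775: h=0, slots 0,1 occupied => index 2.
Table: [295, 360, 775, 223, —]

3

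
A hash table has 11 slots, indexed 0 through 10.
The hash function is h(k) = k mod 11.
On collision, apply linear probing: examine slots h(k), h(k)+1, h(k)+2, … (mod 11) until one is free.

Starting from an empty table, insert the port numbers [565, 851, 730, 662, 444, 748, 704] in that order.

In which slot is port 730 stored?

6

565 hashes to 4; slot 4 is free => place at 4.
851 hashes to 4; 4 taken => place at 5.
730 hashes to 4; 4,5 taken => place at 6.
662 hashes to 2; slot 2 is free => place at 2.
444 hashes to 4; 4,5,6 taken => place at 7.
748 hashes to 0; slot 0 is free => place at 0.
704 hashes to 0; 0 taken => place at 1.
Table: [748, 704, 662, _, 565, 851, 730, 444, _, _, _]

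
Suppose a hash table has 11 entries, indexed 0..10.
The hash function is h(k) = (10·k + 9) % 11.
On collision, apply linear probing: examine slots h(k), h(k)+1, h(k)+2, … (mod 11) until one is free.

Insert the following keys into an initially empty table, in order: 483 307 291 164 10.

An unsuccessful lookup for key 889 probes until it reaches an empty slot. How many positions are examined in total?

4

483: h=10 => slot 10
307: h=10, probe 10,0 => slot 0
291: h=4 => slot 4
164: h=10, probe 10,0,1 => slot 1
10: h=10, probe 10,0,1,2 => slot 2
Table: [307, 164, 10, -, 291, -, -, -, -, -, 483]
Lookup 889: h=0, probe 0,1,2,3 → slot 3 empty, not found.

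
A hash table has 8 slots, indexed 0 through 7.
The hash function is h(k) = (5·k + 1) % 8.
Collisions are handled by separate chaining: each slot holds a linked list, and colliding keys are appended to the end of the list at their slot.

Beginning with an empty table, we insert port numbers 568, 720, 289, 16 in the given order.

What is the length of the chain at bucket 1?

568 -> bucket 1
720 -> bucket 1 (collision)
289 -> bucket 6
16 -> bucket 1 (collision)
Final buckets:
0: -
1: 568 -> 720 -> 16
2: -
3: -
4: -
5: -
6: 289
7: -

3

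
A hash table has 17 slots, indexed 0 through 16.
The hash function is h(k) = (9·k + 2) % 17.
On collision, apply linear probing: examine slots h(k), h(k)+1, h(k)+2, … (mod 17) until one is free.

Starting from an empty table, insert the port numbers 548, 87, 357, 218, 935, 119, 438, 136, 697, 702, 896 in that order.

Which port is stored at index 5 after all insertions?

548 hashes to 4; slot 4 is free => place at 4.
87 hashes to 3; slot 3 is free => place at 3.
357 hashes to 2; slot 2 is free => place at 2.
218 hashes to 9; slot 9 is free => place at 9.
935 hashes to 2; 2,3,4 taken => place at 5.
119 hashes to 2; 2,3,4,5 taken => place at 6.
438 hashes to 0; slot 0 is free => place at 0.
136 hashes to 2; 2,3,4,5,6 taken => place at 7.
697 hashes to 2; 2,3,4,5,6,7 taken => place at 8.
702 hashes to 13; slot 13 is free => place at 13.
896 hashes to 8; 8,9 taken => place at 10.
Table: [438, _, 357, 87, 548, 935, 119, 136, 697, 218, 896, _, _, 702, _, _, _]

935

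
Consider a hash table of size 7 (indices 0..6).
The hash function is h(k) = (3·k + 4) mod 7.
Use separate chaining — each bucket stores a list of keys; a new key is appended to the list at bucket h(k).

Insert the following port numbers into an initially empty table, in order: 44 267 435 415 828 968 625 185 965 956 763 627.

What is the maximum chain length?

5

Insert 44: h=3, bucket 3 empty → new chain.
Insert 267: h=0, bucket 0 empty → new chain.
Insert 435: h=0, bucket 0 nonempty → append to chain.
Insert 415: h=3, bucket 3 nonempty → append to chain.
Insert 828: h=3, bucket 3 nonempty → append to chain.
Insert 968: h=3, bucket 3 nonempty → append to chain.
Insert 625: h=3, bucket 3 nonempty → append to chain.
Insert 185: h=6, bucket 6 empty → new chain.
Insert 965: h=1, bucket 1 empty → new chain.
Insert 956: h=2, bucket 2 empty → new chain.
Insert 763: h=4, bucket 4 empty → new chain.
Insert 627: h=2, bucket 2 nonempty → append to chain.
Final buckets:
0: 267 -> 435
1: 965
2: 956 -> 627
3: 44 -> 415 -> 828 -> 968 -> 625
4: 763
5: —
6: 185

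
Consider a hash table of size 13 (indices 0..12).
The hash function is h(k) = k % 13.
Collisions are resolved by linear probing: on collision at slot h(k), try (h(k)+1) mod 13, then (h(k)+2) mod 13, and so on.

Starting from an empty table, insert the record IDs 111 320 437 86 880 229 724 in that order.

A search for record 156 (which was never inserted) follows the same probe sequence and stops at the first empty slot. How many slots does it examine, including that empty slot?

Insert 111: h=7, slot 7 empty → index 7.
Insert 320: h=8, slot 8 empty → index 8.
Insert 437: h=8, slot 8 occupied → index 9.
Insert 86: h=8, slots 8,9 occupied → index 10.
Insert 880: h=9, slots 9,10 occupied → index 11.
Insert 229: h=8, slots 8,9,10,11 occupied → index 12.
Insert 724: h=9, slots 9,10,11,12 occupied → index 0.
Table: [724, ∅, ∅, ∅, ∅, ∅, ∅, 111, 320, 437, 86, 880, 229]
Lookup 156: h=0, probe 0,1 → slot 1 empty, not found.

2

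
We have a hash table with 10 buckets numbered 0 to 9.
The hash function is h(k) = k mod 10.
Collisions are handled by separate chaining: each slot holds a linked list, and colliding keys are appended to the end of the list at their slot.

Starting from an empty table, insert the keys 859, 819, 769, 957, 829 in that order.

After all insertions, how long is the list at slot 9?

Insert 859: h=9, bucket 9 empty → new chain.
Insert 819: h=9, bucket 9 nonempty → append to chain.
Insert 769: h=9, bucket 9 nonempty → append to chain.
Insert 957: h=7, bucket 7 empty → new chain.
Insert 829: h=9, bucket 9 nonempty → append to chain.
Final buckets:
0: -
1: -
2: -
3: -
4: -
5: -
6: -
7: 957
8: -
9: 859 -> 819 -> 769 -> 829

4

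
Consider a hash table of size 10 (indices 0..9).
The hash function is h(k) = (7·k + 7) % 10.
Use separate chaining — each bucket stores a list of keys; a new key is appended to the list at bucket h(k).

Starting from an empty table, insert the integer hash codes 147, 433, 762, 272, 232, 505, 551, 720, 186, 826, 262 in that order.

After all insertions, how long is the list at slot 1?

4

147 → bucket 6
433 → bucket 8
762 → bucket 1
272 → bucket 1 (collision)
232 → bucket 1 (collision)
505 → bucket 2
551 → bucket 4
720 → bucket 7
186 → bucket 9
826 → bucket 9 (collision)
262 → bucket 1 (collision)
Final buckets:
0: ∅
1: 762 -> 272 -> 232 -> 262
2: 505
3: ∅
4: 551
5: ∅
6: 147
7: 720
8: 433
9: 186 -> 826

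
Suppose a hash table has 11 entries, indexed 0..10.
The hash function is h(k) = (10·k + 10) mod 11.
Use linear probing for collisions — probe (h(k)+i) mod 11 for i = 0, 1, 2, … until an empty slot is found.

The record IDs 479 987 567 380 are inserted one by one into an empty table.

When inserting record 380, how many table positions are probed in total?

3

479: h=4 => slot 4
987: h=2 => slot 2
567: h=4, probe 4,5 => slot 5
380: h=4, probe 4,5,6 => slot 6
Table: [∅, ∅, 987, ∅, 479, 567, 380, ∅, ∅, ∅, ∅]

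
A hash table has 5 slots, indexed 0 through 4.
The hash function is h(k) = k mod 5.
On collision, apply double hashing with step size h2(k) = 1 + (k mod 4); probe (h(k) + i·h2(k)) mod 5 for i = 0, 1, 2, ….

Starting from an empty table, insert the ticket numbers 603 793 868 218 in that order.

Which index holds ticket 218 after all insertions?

1

603: h=3 → slot 3
793: h=3, h2=2, probe 3,0 → slot 0
868: h=3, h2=1, probe 3,4 → slot 4
218: h=3, h2=3, probe 3,1 → slot 1
Table: [793, 218, ∅, 603, 868]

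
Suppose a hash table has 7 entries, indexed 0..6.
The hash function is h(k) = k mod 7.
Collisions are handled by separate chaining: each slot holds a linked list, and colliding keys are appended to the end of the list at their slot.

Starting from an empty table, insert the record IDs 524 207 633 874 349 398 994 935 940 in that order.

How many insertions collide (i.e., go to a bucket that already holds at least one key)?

4

524 → bucket 6
207 → bucket 4
633 → bucket 3
874 → bucket 6 (collision)
349 → bucket 6 (collision)
398 → bucket 6 (collision)
994 → bucket 0
935 → bucket 4 (collision)
940 → bucket 2
Final buckets:
0: 994
1: —
2: 940
3: 633
4: 207 -> 935
5: —
6: 524 -> 874 -> 349 -> 398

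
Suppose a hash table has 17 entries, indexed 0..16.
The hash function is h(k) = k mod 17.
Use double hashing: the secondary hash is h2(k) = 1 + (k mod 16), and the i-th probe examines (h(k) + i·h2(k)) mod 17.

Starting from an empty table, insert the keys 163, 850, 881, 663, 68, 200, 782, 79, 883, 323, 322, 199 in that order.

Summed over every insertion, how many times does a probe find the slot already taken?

5

163 hashes to 10; slot 10 is free → place at 10.
850 hashes to 0; slot 0 is free → place at 0.
881 hashes to 14; slot 14 is free → place at 14.
663 hashes to 0, h2=8; 0 taken → place at 8.
68 hashes to 0, h2=5; 0 taken → place at 5.
200 hashes to 13; slot 13 is free → place at 13.
782 hashes to 0, h2=15; 0 taken → place at 15.
79 hashes to 11; slot 11 is free → place at 11.
883 hashes to 16; slot 16 is free → place at 16.
323 hashes to 0, h2=4; 0 taken → place at 4.
322 hashes to 16, h2=3; 16 taken → place at 2.
199 hashes to 12; slot 12 is free → place at 12.
Table: [850, ∅, 322, ∅, 323, 68, ∅, ∅, 663, ∅, 163, 79, 199, 200, 881, 782, 883]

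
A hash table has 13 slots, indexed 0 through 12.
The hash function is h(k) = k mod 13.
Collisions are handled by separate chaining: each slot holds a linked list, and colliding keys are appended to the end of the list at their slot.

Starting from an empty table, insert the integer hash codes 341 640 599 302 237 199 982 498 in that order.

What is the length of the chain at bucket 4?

2

Insert 341: h=3, bucket 3 empty -> new chain.
Insert 640: h=3, bucket 3 nonempty -> append to chain.
Insert 599: h=1, bucket 1 empty -> new chain.
Insert 302: h=3, bucket 3 nonempty -> append to chain.
Insert 237: h=3, bucket 3 nonempty -> append to chain.
Insert 199: h=4, bucket 4 empty -> new chain.
Insert 982: h=7, bucket 7 empty -> new chain.
Insert 498: h=4, bucket 4 nonempty -> append to chain.
Final buckets:
0: ∅
1: 599
2: ∅
3: 341 -> 640 -> 302 -> 237
4: 199 -> 498
5: ∅
6: ∅
7: 982
8: ∅
9: ∅
10: ∅
11: ∅
12: ∅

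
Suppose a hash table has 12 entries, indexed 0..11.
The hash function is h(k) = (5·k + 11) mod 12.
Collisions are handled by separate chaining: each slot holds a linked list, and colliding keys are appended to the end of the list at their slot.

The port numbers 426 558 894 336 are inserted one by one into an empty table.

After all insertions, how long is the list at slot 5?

Insert 426: h=5, bucket 5 empty → new chain.
Insert 558: h=5, bucket 5 nonempty → append to chain.
Insert 894: h=5, bucket 5 nonempty → append to chain.
Insert 336: h=11, bucket 11 empty → new chain.
Final buckets:
0: .
1: .
2: .
3: .
4: .
5: 426 -> 558 -> 894
6: .
7: .
8: .
9: .
10: .
11: 336

3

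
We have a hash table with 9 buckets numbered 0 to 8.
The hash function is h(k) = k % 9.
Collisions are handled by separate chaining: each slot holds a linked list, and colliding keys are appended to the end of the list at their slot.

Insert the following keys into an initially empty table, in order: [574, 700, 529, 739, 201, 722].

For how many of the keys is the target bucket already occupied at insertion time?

2

574 -> bucket 7
700 -> bucket 7 (collision)
529 -> bucket 7 (collision)
739 -> bucket 1
201 -> bucket 3
722 -> bucket 2
Final buckets:
0: .
1: 739
2: 722
3: 201
4: .
5: .
6: .
7: 574 -> 700 -> 529
8: .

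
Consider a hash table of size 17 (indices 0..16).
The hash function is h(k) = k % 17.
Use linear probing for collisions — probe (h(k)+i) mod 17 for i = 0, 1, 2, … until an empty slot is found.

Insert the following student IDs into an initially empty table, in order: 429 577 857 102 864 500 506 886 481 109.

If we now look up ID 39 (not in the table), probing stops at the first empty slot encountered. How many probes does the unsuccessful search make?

2

429 hashes to 4; slot 4 is free => place at 4.
577 hashes to 16; slot 16 is free => place at 16.
857 hashes to 7; slot 7 is free => place at 7.
102 hashes to 0; slot 0 is free => place at 0.
864 hashes to 14; slot 14 is free => place at 14.
500 hashes to 7; 7 taken => place at 8.
506 hashes to 13; slot 13 is free => place at 13.
886 hashes to 2; slot 2 is free => place at 2.
481 hashes to 5; slot 5 is free => place at 5.
109 hashes to 7; 7,8 taken => place at 9.
Table: [102, -, 886, -, 429, 481, -, 857, 500, 109, -, -, -, 506, 864, -, 577]
Lookup 39: h=5, probe 5,6 → slot 6 empty, not found.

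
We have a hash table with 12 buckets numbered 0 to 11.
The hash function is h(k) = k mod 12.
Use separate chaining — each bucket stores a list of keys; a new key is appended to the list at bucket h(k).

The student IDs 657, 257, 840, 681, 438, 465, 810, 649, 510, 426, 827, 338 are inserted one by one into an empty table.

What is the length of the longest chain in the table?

Insert 657: h=9, bucket 9 empty -> new chain.
Insert 257: h=5, bucket 5 empty -> new chain.
Insert 840: h=0, bucket 0 empty -> new chain.
Insert 681: h=9, bucket 9 nonempty -> append to chain.
Insert 438: h=6, bucket 6 empty -> new chain.
Insert 465: h=9, bucket 9 nonempty -> append to chain.
Insert 810: h=6, bucket 6 nonempty -> append to chain.
Insert 649: h=1, bucket 1 empty -> new chain.
Insert 510: h=6, bucket 6 nonempty -> append to chain.
Insert 426: h=6, bucket 6 nonempty -> append to chain.
Insert 827: h=11, bucket 11 empty -> new chain.
Insert 338: h=2, bucket 2 empty -> new chain.
Final buckets:
0: 840
1: 649
2: 338
3: .
4: .
5: 257
6: 438 -> 810 -> 510 -> 426
7: .
8: .
9: 657 -> 681 -> 465
10: .
11: 827

4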